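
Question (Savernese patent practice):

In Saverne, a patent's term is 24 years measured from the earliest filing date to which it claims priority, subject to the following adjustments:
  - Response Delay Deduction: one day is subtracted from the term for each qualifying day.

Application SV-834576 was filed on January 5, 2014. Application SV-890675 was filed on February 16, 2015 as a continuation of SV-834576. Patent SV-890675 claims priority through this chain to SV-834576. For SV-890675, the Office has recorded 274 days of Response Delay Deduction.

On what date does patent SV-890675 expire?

Earliest priority filing: 5 January 2014.
Base term: 5 January 2014 + 24 years → 5 January 2038.
Response Delay Deduction: −274 days → 6 April 2037.

2037-04-06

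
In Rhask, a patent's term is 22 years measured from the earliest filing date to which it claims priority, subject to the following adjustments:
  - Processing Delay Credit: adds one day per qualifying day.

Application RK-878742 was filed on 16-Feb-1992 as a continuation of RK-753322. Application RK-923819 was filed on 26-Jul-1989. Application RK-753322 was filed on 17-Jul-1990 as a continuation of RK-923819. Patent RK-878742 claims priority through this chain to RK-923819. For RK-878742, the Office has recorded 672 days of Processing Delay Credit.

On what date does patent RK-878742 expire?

Earliest priority filing: 26 July 1989.
Base term: 26 July 1989 + 22 years → 26 July 2011.
Processing Delay Credit: +672 days → 28 May 2013.

May 28, 2013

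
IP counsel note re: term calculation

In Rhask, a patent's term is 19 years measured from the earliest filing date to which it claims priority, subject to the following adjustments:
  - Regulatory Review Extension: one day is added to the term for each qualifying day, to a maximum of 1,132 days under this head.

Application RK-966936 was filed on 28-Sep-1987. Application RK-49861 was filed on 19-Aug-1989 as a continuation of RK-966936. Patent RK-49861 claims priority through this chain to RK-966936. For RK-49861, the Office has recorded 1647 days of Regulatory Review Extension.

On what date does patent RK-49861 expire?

November 3, 2009

Earliest priority filing: 28 September 1987.
Base term: 28 September 1987 + 19 years → 28 September 2006.
Regulatory Review Extension: 1647 days claimed exceeds the 1132-day cap, so +1132 days → 3 November 2009.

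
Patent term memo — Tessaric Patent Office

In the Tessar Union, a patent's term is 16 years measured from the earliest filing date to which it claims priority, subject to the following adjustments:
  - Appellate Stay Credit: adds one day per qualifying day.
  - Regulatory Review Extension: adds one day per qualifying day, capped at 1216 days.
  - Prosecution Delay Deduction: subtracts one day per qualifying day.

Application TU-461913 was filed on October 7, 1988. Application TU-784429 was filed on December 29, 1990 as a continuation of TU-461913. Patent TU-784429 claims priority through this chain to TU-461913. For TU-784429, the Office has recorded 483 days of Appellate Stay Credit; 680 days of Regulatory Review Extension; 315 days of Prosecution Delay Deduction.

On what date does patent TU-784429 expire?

Earliest priority filing: 7 October 1988.
Base term: 7 October 1988 + 16 years → 7 October 2004.
Appellate Stay Credit: +483 days → 2 February 2006.
Regulatory Review Extension: 680 days (within the 1216-day cap) → +680 days → 14 December 2007.
Prosecution Delay Deduction: −315 days → 2 February 2007.

2007-02-02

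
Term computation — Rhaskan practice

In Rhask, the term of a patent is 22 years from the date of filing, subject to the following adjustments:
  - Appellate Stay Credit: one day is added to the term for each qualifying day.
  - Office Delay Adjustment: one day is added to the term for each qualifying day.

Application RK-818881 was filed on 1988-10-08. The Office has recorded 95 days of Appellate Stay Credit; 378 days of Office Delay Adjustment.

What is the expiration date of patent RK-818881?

2012-01-24

Base term: filing date + 22 years → 8 October 2010.
Appellate Stay Credit: +95 days → 11 January 2011.
Office Delay Adjustment: +378 days → 24 January 2012.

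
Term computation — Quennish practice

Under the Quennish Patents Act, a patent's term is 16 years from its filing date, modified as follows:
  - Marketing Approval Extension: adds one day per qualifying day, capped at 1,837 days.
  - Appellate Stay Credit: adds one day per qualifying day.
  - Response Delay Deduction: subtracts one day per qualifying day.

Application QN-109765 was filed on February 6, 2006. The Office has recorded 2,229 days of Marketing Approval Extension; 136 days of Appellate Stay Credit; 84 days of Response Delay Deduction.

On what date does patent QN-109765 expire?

Base term: filing date + 16 years → 6 February 2022.
Marketing Approval Extension: 2229 days claimed exceeds the 1837-day cap, so +1837 days → 17 February 2027.
Appellate Stay Credit: +136 days → 3 July 2027.
Response Delay Deduction: −84 days → 10 April 2027.

2027-04-10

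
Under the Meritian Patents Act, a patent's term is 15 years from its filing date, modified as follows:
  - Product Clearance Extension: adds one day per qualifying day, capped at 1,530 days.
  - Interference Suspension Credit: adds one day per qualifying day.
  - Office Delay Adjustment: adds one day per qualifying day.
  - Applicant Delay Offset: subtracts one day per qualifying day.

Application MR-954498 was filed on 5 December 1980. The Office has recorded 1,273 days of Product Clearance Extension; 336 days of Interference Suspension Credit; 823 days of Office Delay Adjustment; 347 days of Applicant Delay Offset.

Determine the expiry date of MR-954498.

August 20, 2001

Base term: filing date + 15 years → 5 December 1995.
Product Clearance Extension: 1273 days (within the 1530-day cap) → +1273 days → 31 May 1999.
Interference Suspension Credit: +336 days → 1 May 2000.
Office Delay Adjustment: +823 days → 2 August 2002.
Applicant Delay Offset: −347 days → 20 August 2001.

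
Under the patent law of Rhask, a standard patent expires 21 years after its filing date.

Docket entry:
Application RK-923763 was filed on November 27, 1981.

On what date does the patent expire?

November 27, 2002

Filing date + 21 years → 27 November 2002.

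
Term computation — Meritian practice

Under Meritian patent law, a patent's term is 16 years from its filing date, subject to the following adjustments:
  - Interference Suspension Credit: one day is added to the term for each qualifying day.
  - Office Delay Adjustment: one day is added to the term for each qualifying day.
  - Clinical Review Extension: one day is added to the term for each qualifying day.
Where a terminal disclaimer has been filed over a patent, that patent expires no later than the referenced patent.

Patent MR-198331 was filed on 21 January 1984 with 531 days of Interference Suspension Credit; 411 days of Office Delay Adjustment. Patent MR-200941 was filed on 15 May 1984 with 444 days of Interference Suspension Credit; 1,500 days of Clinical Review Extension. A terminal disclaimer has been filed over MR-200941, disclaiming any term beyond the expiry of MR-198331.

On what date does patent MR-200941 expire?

August 20, 2002

Natural term of MR-200941:
  Base: filing + 16 years → 15 May 2000.
  Interference Suspension Credit: +444 days → 2 August 2001.
  Clinical Review Extension: +1500 days → 10 September 2005.
Expiry of referenced patent MR-198331:
  Base: filing + 16 years → 21 January 2000.
  Interference Suspension Credit: +531 days → 5 July 2001.
  Office Delay Adjustment: +411 days → 20 August 2002.
Terminal disclaimer: MR-200941 expires on the earlier of 10 September 2005 and 20 August 2002.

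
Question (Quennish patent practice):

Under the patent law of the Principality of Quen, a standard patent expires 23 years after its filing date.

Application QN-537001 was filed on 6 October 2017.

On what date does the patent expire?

2040-10-06

Filing date + 23 years → 6 October 2040.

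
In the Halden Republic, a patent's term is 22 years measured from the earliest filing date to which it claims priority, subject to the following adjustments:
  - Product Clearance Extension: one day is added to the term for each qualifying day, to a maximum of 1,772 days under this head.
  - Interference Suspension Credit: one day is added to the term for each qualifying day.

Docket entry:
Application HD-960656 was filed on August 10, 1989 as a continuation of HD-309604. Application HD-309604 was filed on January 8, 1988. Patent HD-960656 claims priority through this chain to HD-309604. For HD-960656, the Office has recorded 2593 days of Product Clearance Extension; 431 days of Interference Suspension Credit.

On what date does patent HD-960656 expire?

2016-01-20

Earliest priority filing: 8 January 1988.
Base term: 8 January 1988 + 22 years → 8 January 2010.
Product Clearance Extension: 2593 days claimed exceeds the 1772-day cap, so +1772 days → 15 November 2014.
Interference Suspension Credit: +431 days → 20 January 2016.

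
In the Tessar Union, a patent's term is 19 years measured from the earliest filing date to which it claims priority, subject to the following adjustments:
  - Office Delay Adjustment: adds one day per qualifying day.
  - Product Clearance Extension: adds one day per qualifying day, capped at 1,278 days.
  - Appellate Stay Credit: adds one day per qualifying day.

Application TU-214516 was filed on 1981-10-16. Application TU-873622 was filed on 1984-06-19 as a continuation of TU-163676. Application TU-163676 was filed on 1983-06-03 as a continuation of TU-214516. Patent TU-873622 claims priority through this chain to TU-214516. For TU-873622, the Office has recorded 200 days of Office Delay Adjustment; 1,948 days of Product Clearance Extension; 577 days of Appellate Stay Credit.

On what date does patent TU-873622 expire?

Earliest priority filing: 16 October 1981.
Base term: 16 October 1981 + 19 years → 16 October 2000.
Office Delay Adjustment: +200 days → 4 May 2001.
Product Clearance Extension: 1948 days claimed exceeds the 1278-day cap, so +1278 days → 2 November 2004.
Appellate Stay Credit: +577 days → 2 June 2006.

June 2, 2006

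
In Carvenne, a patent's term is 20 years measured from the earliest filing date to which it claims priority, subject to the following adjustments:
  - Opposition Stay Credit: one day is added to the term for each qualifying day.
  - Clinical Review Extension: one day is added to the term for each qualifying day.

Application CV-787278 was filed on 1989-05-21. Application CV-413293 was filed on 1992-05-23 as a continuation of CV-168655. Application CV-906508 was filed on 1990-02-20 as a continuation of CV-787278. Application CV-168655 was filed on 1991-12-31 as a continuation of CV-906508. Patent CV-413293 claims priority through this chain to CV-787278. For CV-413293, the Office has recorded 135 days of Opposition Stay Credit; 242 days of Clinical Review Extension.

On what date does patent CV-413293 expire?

Earliest priority filing: 21 May 1989.
Base term: 21 May 1989 + 20 years → 21 May 2009.
Opposition Stay Credit: +135 days → 3 October 2009.
Clinical Review Extension: +242 days → 2 June 2010.

June 2, 2010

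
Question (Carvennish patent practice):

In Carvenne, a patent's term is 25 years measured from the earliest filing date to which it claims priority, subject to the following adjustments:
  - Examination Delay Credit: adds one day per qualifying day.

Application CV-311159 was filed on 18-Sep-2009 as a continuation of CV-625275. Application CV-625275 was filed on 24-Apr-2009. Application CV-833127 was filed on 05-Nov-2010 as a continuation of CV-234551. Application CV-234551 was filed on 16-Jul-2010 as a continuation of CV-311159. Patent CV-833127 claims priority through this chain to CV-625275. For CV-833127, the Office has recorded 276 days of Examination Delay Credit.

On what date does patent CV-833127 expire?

January 25, 2035

Earliest priority filing: 24 April 2009.
Base term: 24 April 2009 + 25 years → 24 April 2034.
Examination Delay Credit: +276 days → 25 January 2035.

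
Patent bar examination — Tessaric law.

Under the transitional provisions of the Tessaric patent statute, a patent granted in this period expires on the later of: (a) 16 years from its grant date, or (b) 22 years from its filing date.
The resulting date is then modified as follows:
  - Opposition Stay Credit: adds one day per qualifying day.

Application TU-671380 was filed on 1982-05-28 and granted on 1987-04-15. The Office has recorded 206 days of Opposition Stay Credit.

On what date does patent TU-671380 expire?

2004-12-20

(a) grant + 16 years → 15 April 2003.
(b) filing + 22 years → 28 May 2004.
Later of the two: 28 May 2004.
Opposition Stay Credit: +206 days → 20 December 2004.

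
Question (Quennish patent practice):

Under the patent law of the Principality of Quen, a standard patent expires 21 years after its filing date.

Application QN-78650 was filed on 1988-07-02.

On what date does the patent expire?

July 2, 2009

Filing date + 21 years → 2 July 2009.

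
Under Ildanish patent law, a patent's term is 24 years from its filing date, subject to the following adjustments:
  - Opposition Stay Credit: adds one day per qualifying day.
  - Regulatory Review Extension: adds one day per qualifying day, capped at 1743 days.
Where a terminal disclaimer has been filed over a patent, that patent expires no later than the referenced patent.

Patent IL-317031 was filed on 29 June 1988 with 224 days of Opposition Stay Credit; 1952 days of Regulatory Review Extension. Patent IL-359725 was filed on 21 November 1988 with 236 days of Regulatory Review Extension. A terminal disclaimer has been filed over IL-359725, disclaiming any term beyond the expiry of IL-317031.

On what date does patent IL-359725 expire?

2013-07-15

Natural term of IL-359725:
  Base: filing + 24 years → 21 November 2012.
  Regulatory Review Extension: 236 days (within the 1743-day cap) → +236 days → 15 July 2013.
Expiry of referenced patent IL-317031:
  Base: filing + 24 years → 29 June 2012.
  Opposition Stay Credit: +224 days → 8 February 2013.
  Regulatory Review Extension: 1952 days claimed exceeds the 1743-day cap, so +1743 days → 17 November 2017.
Terminal disclaimer: IL-359725 expires on the earlier of 15 July 2013 and 17 November 2017.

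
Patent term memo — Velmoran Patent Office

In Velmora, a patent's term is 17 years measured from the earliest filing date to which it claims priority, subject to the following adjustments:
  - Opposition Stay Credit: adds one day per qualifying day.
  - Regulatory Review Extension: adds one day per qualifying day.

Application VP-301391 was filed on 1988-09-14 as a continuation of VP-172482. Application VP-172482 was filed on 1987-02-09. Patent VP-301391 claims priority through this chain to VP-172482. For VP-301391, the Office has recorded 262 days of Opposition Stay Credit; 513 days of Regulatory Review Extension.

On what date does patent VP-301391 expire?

2006-03-25

Earliest priority filing: 9 February 1987.
Base term: 9 February 1987 + 17 years → 9 February 2004.
Opposition Stay Credit: +262 days → 28 October 2004.
Regulatory Review Extension: +513 days → 25 March 2006.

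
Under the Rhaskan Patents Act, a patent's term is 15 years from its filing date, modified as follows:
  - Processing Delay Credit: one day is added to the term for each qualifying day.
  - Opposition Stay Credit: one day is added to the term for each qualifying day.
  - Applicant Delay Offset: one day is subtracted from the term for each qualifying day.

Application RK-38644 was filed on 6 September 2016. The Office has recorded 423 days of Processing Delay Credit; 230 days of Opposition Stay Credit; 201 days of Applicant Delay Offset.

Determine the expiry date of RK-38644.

December 1, 2032

Base term: filing date + 15 years → 6 September 2031.
Processing Delay Credit: +423 days → 2 November 2032.
Opposition Stay Credit: +230 days → 20 June 2033.
Applicant Delay Offset: −201 days → 1 December 2032.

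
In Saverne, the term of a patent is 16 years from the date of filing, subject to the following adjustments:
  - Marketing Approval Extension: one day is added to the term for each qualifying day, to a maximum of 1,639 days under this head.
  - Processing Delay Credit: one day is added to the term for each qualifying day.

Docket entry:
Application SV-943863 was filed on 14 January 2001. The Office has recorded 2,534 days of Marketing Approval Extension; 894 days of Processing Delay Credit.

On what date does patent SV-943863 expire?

Base term: filing date + 16 years → 14 January 2017.
Marketing Approval Extension: 2534 days claimed exceeds the 1639-day cap, so +1639 days → 11 July 2021.
Processing Delay Credit: +894 days → 22 December 2023.

December 22, 2023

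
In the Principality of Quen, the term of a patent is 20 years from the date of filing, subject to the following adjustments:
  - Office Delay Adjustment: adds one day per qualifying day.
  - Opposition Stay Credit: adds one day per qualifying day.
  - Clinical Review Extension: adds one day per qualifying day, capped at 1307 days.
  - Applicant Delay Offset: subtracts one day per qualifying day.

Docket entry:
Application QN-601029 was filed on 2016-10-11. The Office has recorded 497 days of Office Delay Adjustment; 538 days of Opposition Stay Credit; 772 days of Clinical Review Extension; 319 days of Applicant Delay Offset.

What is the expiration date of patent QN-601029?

Base term: filing date + 20 years → 11 October 2036.
Office Delay Adjustment: +497 days → 20 February 2038.
Opposition Stay Credit: +538 days → 12 August 2039.
Clinical Review Extension: 772 days (within the 1307-day cap) → +772 days → 22 September 2041.
Applicant Delay Offset: −319 days → 7 November 2040.

2040-11-07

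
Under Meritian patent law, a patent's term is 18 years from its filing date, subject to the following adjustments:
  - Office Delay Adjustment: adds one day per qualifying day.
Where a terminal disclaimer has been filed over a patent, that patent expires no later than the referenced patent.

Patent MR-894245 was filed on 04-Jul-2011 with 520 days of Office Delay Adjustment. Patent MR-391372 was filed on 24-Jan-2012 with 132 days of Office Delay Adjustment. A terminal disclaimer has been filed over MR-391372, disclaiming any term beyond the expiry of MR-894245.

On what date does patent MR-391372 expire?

Natural term of MR-391372:
  Base: filing + 18 years → 24 January 2030.
  Office Delay Adjustment: +132 days → 5 June 2030.
Expiry of referenced patent MR-894245:
  Base: filing + 18 years → 4 July 2029.
  Office Delay Adjustment: +520 days → 6 December 2030.
Terminal disclaimer: MR-391372 expires on the earlier of 5 June 2030 and 6 December 2030.

2030-06-05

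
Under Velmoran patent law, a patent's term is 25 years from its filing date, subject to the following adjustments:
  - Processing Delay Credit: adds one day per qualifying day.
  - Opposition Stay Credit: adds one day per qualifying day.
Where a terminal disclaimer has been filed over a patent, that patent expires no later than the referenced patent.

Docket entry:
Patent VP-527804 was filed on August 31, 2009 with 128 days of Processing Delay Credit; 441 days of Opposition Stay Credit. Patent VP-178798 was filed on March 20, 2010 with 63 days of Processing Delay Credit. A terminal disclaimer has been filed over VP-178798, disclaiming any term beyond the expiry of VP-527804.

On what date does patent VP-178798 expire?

Natural term of VP-178798:
  Base: filing + 25 years → 20 March 2035.
  Processing Delay Credit: +63 days → 22 May 2035.
Expiry of referenced patent VP-527804:
  Base: filing + 25 years → 31 August 2034.
  Processing Delay Credit: +128 days → 6 January 2035.
  Opposition Stay Credit: +441 days → 22 March 2036.
Terminal disclaimer: VP-178798 expires on the earlier of 22 May 2035 and 22 March 2036.

2035-05-22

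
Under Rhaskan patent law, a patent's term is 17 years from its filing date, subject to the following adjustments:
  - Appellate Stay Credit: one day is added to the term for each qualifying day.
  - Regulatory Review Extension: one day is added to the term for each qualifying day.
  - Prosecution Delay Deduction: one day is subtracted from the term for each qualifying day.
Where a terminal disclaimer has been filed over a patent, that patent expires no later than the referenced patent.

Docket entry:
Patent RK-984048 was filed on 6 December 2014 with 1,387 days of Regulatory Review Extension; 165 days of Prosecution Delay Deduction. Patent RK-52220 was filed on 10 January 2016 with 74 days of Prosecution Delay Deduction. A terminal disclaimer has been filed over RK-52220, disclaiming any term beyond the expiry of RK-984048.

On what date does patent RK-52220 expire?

Natural term of RK-52220:
  Base: filing + 17 years → 10 January 2033.
  Prosecution Delay Deduction: −74 days → 28 October 2032.
Expiry of referenced patent RK-984048:
  Base: filing + 17 years → 6 December 2031.
  Regulatory Review Extension: +1387 days → 23 September 2035.
  Prosecution Delay Deduction: −165 days → 11 April 2035.
Terminal disclaimer: RK-52220 expires on the earlier of 28 October 2032 and 11 April 2035.

October 28, 2032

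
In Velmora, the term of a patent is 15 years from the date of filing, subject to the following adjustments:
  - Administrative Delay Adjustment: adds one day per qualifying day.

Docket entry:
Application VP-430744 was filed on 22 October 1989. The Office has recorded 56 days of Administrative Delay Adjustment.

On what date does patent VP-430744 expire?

Base term: filing date + 15 years → 22 October 2004.
Administrative Delay Adjustment: +56 days → 17 December 2004.

December 17, 2004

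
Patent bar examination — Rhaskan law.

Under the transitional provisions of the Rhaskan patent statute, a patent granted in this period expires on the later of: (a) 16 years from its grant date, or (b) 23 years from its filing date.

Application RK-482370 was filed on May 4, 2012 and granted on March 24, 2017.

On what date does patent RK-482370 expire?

(a) grant + 16 years → 24 March 2033.
(b) filing + 23 years → 4 May 2035.
Later of the two: 4 May 2035.

May 4, 2035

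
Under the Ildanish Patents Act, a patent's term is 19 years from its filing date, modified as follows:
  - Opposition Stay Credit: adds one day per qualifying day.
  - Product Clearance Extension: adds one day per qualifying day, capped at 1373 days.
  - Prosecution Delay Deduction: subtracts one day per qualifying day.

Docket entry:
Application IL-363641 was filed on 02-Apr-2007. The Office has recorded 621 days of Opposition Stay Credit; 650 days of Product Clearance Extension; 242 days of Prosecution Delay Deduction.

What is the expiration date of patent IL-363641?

Base term: filing date + 19 years → 2 April 2026.
Opposition Stay Credit: +621 days → 14 December 2027.
Product Clearance Extension: 650 days (within the 1373-day cap) → +650 days → 24 September 2029.
Prosecution Delay Deduction: −242 days → 25 January 2029.

2029-01-25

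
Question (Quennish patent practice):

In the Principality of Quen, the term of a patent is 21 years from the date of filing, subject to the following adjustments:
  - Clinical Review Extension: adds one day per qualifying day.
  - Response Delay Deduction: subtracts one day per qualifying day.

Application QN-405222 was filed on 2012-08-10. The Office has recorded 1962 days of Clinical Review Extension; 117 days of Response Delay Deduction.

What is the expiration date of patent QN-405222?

Base term: filing date + 21 years → 10 August 2033.
Clinical Review Extension: +1962 days → 24 December 2038.
Response Delay Deduction: −117 days → 29 August 2038.

August 29, 2038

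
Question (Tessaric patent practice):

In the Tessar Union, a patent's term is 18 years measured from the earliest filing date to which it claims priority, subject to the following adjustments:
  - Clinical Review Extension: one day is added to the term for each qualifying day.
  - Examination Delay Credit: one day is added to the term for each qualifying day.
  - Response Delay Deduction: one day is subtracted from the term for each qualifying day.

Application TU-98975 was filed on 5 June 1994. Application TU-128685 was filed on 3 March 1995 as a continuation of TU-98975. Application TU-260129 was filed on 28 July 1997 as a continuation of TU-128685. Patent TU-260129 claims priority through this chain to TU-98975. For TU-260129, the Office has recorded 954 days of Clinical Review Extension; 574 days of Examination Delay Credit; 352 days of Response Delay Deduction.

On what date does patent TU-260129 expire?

August 25, 2015

Earliest priority filing: 5 June 1994.
Base term: 5 June 1994 + 18 years → 5 June 2012.
Clinical Review Extension: +954 days → 15 January 2015.
Examination Delay Credit: +574 days → 11 August 2016.
Response Delay Deduction: −352 days → 25 August 2015.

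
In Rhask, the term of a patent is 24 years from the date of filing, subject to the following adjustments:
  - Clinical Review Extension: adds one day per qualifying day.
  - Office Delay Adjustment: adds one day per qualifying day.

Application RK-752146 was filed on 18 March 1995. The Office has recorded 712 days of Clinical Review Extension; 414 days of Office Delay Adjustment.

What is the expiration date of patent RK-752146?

Base term: filing date + 24 years → 18 March 2019.
Clinical Review Extension: +712 days → 27 February 2021.
Office Delay Adjustment: +414 days → 17 April 2022.

2022-04-17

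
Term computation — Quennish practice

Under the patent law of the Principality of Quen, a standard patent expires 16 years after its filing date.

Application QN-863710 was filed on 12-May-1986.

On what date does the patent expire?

May 12, 2002

Filing date + 16 years → 12 May 2002.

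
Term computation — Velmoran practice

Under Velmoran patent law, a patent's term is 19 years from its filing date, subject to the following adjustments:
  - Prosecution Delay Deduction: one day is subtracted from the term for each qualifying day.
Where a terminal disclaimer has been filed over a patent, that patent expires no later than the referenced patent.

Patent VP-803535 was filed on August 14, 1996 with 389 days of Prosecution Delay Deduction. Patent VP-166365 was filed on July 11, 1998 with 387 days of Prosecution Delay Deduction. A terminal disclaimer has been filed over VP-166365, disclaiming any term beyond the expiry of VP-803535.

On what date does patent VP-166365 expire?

July 21, 2014

Natural term of VP-166365:
  Base: filing + 19 years → 11 July 2017.
  Prosecution Delay Deduction: −387 days → 19 June 2016.
Expiry of referenced patent VP-803535:
  Base: filing + 19 years → 14 August 2015.
  Prosecution Delay Deduction: −389 days → 21 July 2014.
Terminal disclaimer: VP-166365 expires on the earlier of 19 June 2016 and 21 July 2014.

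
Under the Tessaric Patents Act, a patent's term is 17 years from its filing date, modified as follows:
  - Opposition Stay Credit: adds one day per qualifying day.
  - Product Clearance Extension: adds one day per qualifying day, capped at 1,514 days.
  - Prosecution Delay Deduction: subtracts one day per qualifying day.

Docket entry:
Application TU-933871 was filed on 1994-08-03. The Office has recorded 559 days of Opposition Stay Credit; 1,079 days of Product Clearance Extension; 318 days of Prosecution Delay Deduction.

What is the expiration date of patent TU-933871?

Base term: filing date + 17 years → 3 August 2011.
Opposition Stay Credit: +559 days → 12 February 2013.
Product Clearance Extension: 1079 days (within the 1514-day cap) → +1079 days → 27 January 2016.
Prosecution Delay Deduction: −318 days → 15 March 2015.

2015-03-15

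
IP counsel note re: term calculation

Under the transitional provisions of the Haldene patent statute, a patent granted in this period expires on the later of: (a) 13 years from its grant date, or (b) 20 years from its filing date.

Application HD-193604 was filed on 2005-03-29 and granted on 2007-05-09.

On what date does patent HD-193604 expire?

(a) grant + 13 years → 9 May 2020.
(b) filing + 20 years → 29 March 2025.
Later of the two: 29 March 2025.

March 29, 2025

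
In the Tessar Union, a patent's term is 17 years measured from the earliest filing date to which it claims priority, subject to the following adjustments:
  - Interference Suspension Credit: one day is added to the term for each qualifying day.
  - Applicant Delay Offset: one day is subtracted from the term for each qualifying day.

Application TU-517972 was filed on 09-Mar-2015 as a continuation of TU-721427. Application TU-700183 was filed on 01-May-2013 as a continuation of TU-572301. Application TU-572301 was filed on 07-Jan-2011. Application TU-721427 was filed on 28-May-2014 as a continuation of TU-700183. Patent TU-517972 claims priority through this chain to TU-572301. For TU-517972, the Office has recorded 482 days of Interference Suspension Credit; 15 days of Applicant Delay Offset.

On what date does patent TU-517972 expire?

2029-04-18

Earliest priority filing: 7 January 2011.
Base term: 7 January 2011 + 17 years → 7 January 2028.
Interference Suspension Credit: +482 days → 3 May 2029.
Applicant Delay Offset: −15 days → 18 April 2029.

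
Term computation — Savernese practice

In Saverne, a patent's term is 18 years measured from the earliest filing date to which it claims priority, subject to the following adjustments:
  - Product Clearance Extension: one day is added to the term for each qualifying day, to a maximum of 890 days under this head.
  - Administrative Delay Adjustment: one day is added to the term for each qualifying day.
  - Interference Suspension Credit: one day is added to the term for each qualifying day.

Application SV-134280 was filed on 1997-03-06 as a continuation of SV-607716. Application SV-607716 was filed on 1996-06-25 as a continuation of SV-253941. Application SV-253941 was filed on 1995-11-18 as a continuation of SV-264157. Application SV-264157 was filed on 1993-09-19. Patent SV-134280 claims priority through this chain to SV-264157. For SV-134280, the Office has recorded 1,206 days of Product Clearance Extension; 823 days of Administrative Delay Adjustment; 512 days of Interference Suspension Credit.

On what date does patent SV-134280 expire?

October 22, 2017

Earliest priority filing: 19 September 1993.
Base term: 19 September 1993 + 18 years → 19 September 2011.
Product Clearance Extension: 1206 days claimed exceeds the 890-day cap, so +890 days → 25 February 2014.
Administrative Delay Adjustment: +823 days → 28 May 2016.
Interference Suspension Credit: +512 days → 22 October 2017.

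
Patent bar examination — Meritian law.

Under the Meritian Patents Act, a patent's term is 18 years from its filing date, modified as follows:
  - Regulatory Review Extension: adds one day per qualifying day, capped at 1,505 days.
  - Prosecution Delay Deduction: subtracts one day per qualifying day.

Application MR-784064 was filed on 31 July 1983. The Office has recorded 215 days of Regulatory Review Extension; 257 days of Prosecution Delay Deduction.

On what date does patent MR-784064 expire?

2001-06-19

Base term: filing date + 18 years → 31 July 2001.
Regulatory Review Extension: 215 days (within the 1505-day cap) → +215 days → 3 March 2002.
Prosecution Delay Deduction: −257 days → 19 June 2001.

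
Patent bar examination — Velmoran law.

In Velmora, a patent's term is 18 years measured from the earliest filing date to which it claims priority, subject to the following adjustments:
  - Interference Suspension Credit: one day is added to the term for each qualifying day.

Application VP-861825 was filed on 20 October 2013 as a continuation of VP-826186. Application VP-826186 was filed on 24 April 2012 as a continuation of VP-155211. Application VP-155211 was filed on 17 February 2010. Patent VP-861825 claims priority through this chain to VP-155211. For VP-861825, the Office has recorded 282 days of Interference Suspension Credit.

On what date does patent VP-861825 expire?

Earliest priority filing: 17 February 2010.
Base term: 17 February 2010 + 18 years → 17 February 2028.
Interference Suspension Credit: +282 days → 25 November 2028.

November 25, 2028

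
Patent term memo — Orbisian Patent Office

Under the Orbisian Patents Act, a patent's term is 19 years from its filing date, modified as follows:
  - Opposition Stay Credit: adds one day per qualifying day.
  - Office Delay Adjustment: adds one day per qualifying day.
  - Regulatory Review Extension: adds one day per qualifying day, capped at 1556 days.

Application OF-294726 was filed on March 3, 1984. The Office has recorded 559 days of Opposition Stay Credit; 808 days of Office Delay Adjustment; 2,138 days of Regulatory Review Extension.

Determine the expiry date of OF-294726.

2011-03-04

Base term: filing date + 19 years → 3 March 2003.
Opposition Stay Credit: +559 days → 12 September 2004.
Office Delay Adjustment: +808 days → 29 November 2006.
Regulatory Review Extension: 2138 days claimed exceeds the 1556-day cap, so +1556 days → 4 March 2011.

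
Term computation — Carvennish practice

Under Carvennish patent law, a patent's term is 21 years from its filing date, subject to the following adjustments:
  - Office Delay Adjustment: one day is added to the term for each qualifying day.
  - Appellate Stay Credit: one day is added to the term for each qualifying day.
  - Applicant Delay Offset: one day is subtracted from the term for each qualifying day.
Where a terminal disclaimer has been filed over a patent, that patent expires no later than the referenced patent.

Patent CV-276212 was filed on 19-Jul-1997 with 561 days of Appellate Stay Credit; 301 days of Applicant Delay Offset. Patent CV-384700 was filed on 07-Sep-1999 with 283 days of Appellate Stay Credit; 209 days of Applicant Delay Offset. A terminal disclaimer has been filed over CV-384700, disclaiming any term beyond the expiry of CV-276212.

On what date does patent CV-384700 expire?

Natural term of CV-384700:
  Base: filing + 21 years → 7 September 2020.
  Appellate Stay Credit: +283 days → 17 June 2021.
  Applicant Delay Offset: −209 days → 20 November 2020.
Expiry of referenced patent CV-276212:
  Base: filing + 21 years → 19 July 2018.
  Appellate Stay Credit: +561 days → 31 January 2020.
  Applicant Delay Offset: −301 days → 5 April 2019.
Terminal disclaimer: CV-384700 expires on the earlier of 20 November 2020 and 5 April 2019.

April 5, 2019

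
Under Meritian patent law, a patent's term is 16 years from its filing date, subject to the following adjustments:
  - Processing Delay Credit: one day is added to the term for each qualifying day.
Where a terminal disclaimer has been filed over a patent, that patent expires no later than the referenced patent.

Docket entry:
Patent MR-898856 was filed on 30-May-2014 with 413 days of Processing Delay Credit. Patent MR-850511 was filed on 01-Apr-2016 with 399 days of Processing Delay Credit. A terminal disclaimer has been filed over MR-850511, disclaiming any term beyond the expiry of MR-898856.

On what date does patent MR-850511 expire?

Natural term of MR-850511:
  Base: filing + 16 years → 1 April 2032.
  Processing Delay Credit: +399 days → 5 May 2033.
Expiry of referenced patent MR-898856:
  Base: filing + 16 years → 30 May 2030.
  Processing Delay Credit: +413 days → 17 July 2031.
Terminal disclaimer: MR-850511 expires on the earlier of 5 May 2033 and 17 July 2031.

July 17, 2031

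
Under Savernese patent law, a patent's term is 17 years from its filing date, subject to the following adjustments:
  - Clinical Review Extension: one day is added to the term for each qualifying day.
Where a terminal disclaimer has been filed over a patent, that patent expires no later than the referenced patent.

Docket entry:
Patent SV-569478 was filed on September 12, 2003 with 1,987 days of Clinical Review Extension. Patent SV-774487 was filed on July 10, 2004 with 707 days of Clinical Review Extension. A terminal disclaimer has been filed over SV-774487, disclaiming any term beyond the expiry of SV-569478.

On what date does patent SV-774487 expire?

2023-06-17

Natural term of SV-774487:
  Base: filing + 17 years → 10 July 2021.
  Clinical Review Extension: +707 days → 17 June 2023.
Expiry of referenced patent SV-569478:
  Base: filing + 17 years → 12 September 2020.
  Clinical Review Extension: +1987 days → 20 February 2026.
Terminal disclaimer: SV-774487 expires on the earlier of 17 June 2023 and 20 February 2026.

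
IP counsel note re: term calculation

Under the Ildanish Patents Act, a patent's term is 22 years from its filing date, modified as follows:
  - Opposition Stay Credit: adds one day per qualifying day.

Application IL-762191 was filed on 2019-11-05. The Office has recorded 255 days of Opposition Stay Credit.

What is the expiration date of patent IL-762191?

2042-07-18

Base term: filing date + 22 years → 5 November 2041.
Opposition Stay Credit: +255 days → 18 July 2042.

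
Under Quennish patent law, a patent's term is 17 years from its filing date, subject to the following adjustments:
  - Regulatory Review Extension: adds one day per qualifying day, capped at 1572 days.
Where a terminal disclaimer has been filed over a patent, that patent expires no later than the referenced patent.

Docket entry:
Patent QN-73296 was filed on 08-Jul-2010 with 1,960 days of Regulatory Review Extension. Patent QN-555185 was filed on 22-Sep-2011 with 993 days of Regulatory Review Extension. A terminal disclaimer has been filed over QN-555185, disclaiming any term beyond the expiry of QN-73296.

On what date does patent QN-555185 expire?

Natural term of QN-555185:
  Base: filing + 17 years → 22 September 2028.
  Regulatory Review Extension: 993 days (within the 1572-day cap) → +993 days → 12 June 2031.
Expiry of referenced patent QN-73296:
  Base: filing + 17 years → 8 July 2027.
  Regulatory Review Extension: 1960 days claimed exceeds the 1572-day cap, so +1572 days → 27 October 2031.
Terminal disclaimer: QN-555185 expires on the earlier of 12 June 2031 and 27 October 2031.

2031-06-12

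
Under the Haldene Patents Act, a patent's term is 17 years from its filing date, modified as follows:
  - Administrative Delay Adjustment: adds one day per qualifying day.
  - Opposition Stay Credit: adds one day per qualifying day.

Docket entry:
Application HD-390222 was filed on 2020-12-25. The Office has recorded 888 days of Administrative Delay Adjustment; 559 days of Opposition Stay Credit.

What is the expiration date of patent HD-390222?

December 11, 2041

Base term: filing date + 17 years → 25 December 2037.
Administrative Delay Adjustment: +888 days → 31 May 2040.
Opposition Stay Credit: +559 days → 11 December 2041.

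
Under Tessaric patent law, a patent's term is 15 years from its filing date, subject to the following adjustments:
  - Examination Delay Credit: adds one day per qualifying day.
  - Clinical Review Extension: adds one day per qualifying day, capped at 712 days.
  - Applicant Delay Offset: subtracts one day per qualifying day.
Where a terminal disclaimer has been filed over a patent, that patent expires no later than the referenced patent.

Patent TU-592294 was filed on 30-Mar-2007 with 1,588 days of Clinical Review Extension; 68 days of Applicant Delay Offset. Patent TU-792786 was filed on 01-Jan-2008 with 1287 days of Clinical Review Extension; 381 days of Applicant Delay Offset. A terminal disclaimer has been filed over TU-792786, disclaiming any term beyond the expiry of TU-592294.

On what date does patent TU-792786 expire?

November 28, 2023

Natural term of TU-792786:
  Base: filing + 15 years → 1 January 2023.
  Clinical Review Extension: 1287 days claimed exceeds the 712-day cap, so +712 days → 13 December 2024.
  Applicant Delay Offset: −381 days → 28 November 2023.
Expiry of referenced patent TU-592294:
  Base: filing + 15 years → 30 March 2022.
  Clinical Review Extension: 1588 days claimed exceeds the 712-day cap, so +712 days → 11 March 2024.
  Applicant Delay Offset: −68 days → 3 January 2024.
Terminal disclaimer: TU-792786 expires on the earlier of 28 November 2023 and 3 January 2024.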